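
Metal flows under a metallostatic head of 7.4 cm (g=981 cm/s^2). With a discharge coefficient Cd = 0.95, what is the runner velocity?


Formula: v = Cd * sqrt(2 * g * h)  (Torricelli with discharge coefficient)
2*g*h = 2 * 981 * 7.4 = 14518.8 cm^2/s^2
sqrt(14518.8) = 120.49398 cm/s
v = 0.95 * 120.49398 = 114.4693 cm/s

Answer: 114.4693 cm/s


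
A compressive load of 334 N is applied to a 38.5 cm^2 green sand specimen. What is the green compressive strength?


Formula: Compressive Strength = Force / Area
Strength = 334 N / 38.5 cm^2 = 8.6753 N/cm^2

8.6753 N/cm^2


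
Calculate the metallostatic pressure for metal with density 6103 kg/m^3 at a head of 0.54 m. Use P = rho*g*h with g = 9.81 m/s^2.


Formula: P = rho * g * h
rho * g = 6103 * 9.81 = 59870.43 N/m^3
P = 59870.43 * 0.54 = 32330.0322 Pa

Final answer: 32330.0322 Pa


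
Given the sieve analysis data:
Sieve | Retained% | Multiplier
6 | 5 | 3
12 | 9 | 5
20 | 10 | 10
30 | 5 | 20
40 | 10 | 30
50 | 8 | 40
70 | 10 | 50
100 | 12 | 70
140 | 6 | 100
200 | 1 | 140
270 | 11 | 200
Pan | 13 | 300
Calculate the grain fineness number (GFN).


Formula: GFN = sum(pct * multiplier) / sum(pct)
sum(pct * multiplier) = 9060
sum(pct) = 100
GFN = 9060 / 100 = 90.60

90.60


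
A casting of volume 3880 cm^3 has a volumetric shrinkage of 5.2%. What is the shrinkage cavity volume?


Formula: V_shrink = V_casting * shrinkage_pct / 100
V_shrink = 3880 cm^3 * 5.2 / 100 = 201.7600 cm^3

Answer: 201.7600 cm^3


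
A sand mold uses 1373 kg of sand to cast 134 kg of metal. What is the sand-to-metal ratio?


Formula: Sand-to-Metal Ratio = W_sand / W_metal
Ratio = 1373 kg / 134 kg = 10.2463

Answer: 10.2463


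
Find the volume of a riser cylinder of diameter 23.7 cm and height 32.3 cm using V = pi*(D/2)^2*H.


Formula: V = pi * (D/2)^2 * H  (cylinder volume)
Radius = D/2 = 23.7/2 = 11.85 cm
V = pi * 11.85^2 * 32.3 = 14249.1545 cm^3


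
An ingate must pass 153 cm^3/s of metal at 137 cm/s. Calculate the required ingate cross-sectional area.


Formula: A_ingate = Q / v  (continuity equation)
A = 153 cm^3/s / 137 cm/s = 1.1168 cm^2

1.1168 cm^2


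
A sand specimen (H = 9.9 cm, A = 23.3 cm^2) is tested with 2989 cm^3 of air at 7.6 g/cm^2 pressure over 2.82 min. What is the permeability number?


Formula: Permeability Number P = (V * H) / (p * A * t)
Numerator: V * H = 2989 * 9.9 = 29591.1
Denominator: p * A * t = 7.6 * 23.3 * 2.82 = 499.3656
P = 29591.1 / 499.3656 = 59.2574


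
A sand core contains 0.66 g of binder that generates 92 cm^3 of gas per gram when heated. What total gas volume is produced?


Formula: V_gas = W_binder * gas_evolution_rate
V = 0.66 g * 92 cm^3/g = 60.7200 cm^3

Final answer: 60.7200 cm^3


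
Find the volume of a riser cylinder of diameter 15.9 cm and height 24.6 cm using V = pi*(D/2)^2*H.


Formula: V = pi * (D/2)^2 * H  (cylinder volume)
Radius = D/2 = 15.9/2 = 7.95 cm
V = pi * 7.95^2 * 24.6 = 4884.4901 cm^3

Final answer: 4884.4901 cm^3


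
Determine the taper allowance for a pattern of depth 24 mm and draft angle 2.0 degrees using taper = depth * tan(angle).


Formula: taper = depth * tan(draft_angle)
tan(2.0 deg) = 0.0349208
taper = 24 mm * 0.0349208 = 0.8381 mm


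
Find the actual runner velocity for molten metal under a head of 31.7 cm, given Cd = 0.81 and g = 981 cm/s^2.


Formula: v = Cd * sqrt(2 * g * h)  (Torricelli with discharge coefficient)
2*g*h = 2 * 981 * 31.7 = 62195.4 cm^2/s^2
sqrt(62195.4) = 249.39006 cm/s
v = 0.81 * 249.39006 = 202.0059 cm/s

Final answer: 202.0059 cm/s


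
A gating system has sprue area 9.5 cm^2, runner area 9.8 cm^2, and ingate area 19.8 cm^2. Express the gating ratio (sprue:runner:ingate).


Sprue:Runner:Ingate = 1 : 9.8/9.5 : 19.8/9.5 = 1:1.03:2.08

1:1.03:2.08


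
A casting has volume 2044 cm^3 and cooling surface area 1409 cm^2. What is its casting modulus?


Formula: Casting Modulus M = V / A
M = 2044 cm^3 / 1409 cm^2 = 1.4507 cm

Final answer: 1.4507 cm


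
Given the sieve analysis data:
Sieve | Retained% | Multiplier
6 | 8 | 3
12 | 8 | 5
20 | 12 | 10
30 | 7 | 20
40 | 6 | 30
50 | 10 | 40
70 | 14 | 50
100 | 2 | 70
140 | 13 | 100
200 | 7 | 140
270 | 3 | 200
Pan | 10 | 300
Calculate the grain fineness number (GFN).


Formula: GFN = sum(pct * multiplier) / sum(pct)
sum(pct * multiplier) = 7624
sum(pct) = 100
GFN = 7624 / 100 = 76.24

Answer: 76.24


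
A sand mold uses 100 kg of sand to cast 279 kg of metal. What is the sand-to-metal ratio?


Formula: Sand-to-Metal Ratio = W_sand / W_metal
Ratio = 100 kg / 279 kg = 0.3584


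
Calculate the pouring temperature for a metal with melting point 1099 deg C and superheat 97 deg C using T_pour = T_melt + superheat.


Formula: T_pour = T_melt + Superheat
T_pour = 1099 + 97 = 1196 deg C


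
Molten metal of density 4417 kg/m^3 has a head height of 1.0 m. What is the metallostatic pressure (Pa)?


Formula: P = rho * g * h
rho * g = 4417 * 9.81 = 43330.77 N/m^3
P = 43330.77 * 1.0 = 43330.7700 Pa

Answer: 43330.7700 Pa


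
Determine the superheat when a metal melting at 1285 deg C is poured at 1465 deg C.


Formula: Superheat = T_pour - T_melt
Superheat = 1465 - 1285 = 180 deg C

Final answer: 180 deg C


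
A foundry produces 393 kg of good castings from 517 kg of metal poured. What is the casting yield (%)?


Formula: Casting Yield = (W_good / W_total) * 100
Yield = (393 kg / 517 kg) * 100 = 76.0155%

76.0155%


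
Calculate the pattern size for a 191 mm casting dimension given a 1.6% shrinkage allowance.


Formula: L_pattern = L_casting * (1 + shrinkage_rate/100)
Shrinkage factor = 1 + 1.6/100 = 1.016
L_pattern = 191 mm * 1.016 = 194.0560 mm


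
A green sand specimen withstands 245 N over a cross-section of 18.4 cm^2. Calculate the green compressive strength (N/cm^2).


Formula: Compressive Strength = Force / Area
Strength = 245 N / 18.4 cm^2 = 13.3152 N/cm^2

Answer: 13.3152 N/cm^2


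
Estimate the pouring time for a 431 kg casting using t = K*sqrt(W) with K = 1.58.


Formula: t = K * sqrt(W)
sqrt(W) = sqrt(431) = 20.76054
t = 1.58 * 20.76054 = 32.8017 s

Answer: 32.8017 s


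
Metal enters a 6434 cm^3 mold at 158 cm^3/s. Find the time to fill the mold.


Formula: t_fill = V_mold / Q_flow
t = 6434 cm^3 / 158 cm^3/s = 40.7215 s

Final answer: 40.7215 s


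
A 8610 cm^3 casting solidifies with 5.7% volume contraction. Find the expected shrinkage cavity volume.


Formula: V_shrink = V_casting * shrinkage_pct / 100
V_shrink = 8610 cm^3 * 5.7 / 100 = 490.7700 cm^3


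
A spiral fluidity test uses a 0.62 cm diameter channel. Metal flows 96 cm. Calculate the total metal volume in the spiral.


Formula: V = pi * (d/2)^2 * L  (cylinder volume)
Radius = 0.62/2 = 0.31 cm
V = pi * 0.31^2 * 96 = 28.9831 cm^3

Final answer: 28.9831 cm^3


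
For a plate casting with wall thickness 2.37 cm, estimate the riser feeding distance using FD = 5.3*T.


Formula: FD = 5.3 * T  (riser feeding-distance rule)
FD = 5.3 * 2.37 cm = 12.5610 cm

Answer: 12.5610 cm


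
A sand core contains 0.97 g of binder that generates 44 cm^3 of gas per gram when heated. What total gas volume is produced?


Formula: V_gas = W_binder * gas_evolution_rate
V = 0.97 g * 44 cm^3/g = 42.6800 cm^3


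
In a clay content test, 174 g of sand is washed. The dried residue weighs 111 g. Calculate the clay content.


Formula: Clay% = (W_total - W_washed) / W_total * 100
Clay mass = 174 - 111 = 63 g
Clay% = 63 / 174 * 100 = 36.2069%

Answer: 36.2069%


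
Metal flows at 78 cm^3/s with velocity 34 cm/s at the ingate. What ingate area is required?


Formula: A_ingate = Q / v  (continuity equation)
A = 78 cm^3/s / 34 cm/s = 2.2941 cm^2


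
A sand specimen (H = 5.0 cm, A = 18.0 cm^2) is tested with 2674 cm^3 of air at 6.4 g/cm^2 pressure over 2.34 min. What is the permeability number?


Formula: Permeability Number P = (V * H) / (p * A * t)
Numerator: V * H = 2674 * 5.0 = 13370.0
Denominator: p * A * t = 6.4 * 18.0 * 2.34 = 269.568
P = 13370.0 / 269.568 = 49.5979

Answer: 49.5979


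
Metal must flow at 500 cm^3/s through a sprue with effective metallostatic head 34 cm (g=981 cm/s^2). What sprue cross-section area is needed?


Formula: v = sqrt(2*g*h), A = Q/v
Velocity: v = sqrt(2 * 981 * 34) = sqrt(66708) = 258.2789 cm/s
Sprue area: A = Q / v = 500 / 258.2789 = 1.9359 cm^2

Final answer: 1.9359 cm^2


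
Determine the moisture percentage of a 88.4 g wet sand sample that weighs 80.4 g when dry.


Formula: MC = (W_wet - W_dry) / W_wet * 100
Water mass = 88.4 - 80.4 = 8.0 g
MC = 8.0 / 88.4 * 100 = 9.0498%

Final answer: 9.0498%


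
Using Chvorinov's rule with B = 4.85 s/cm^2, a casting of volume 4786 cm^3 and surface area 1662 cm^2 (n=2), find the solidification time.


Formula: t_s = B * (V/A)^n  (Chvorinov's rule, n=2)
Modulus M = V/A = 4786/1662 = 2.879663 cm
M^2 = 2.879663^2 = 8.292459 cm^2
t_s = 4.85 * 8.292459 = 40.2184 s


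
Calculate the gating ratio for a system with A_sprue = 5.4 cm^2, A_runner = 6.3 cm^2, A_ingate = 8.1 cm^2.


Sprue:Runner:Ingate = 1 : 6.3/5.4 : 8.1/5.4 = 1:1.17:1.50

1:1.17:1.50


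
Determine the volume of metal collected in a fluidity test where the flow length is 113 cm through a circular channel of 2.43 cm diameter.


Formula: V = pi * (d/2)^2 * L  (cylinder volume)
Radius = 2.43/2 = 1.215 cm
V = pi * 1.215^2 * 113 = 524.0598 cm^3

524.0598 cm^3


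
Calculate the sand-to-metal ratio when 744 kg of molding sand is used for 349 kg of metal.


Formula: Sand-to-Metal Ratio = W_sand / W_metal
Ratio = 744 kg / 349 kg = 2.1318

Answer: 2.1318


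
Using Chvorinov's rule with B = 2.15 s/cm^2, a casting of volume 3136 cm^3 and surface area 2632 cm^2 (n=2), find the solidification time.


Formula: t_s = B * (V/A)^n  (Chvorinov's rule, n=2)
Modulus M = V/A = 3136/2632 = 1.191489 cm
M^2 = 1.191489^2 = 1.419646 cm^2
t_s = 2.15 * 1.419646 = 3.0522 s


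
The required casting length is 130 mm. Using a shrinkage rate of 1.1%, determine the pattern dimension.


Formula: L_pattern = L_casting * (1 + shrinkage_rate/100)
Shrinkage factor = 1 + 1.1/100 = 1.011
L_pattern = 130 mm * 1.011 = 131.4300 mm


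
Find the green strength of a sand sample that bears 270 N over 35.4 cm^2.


Formula: Compressive Strength = Force / Area
Strength = 270 N / 35.4 cm^2 = 7.6271 N/cm^2

Answer: 7.6271 N/cm^2


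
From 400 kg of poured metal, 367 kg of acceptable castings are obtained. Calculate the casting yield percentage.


Formula: Casting Yield = (W_good / W_total) * 100
Yield = (367 kg / 400 kg) * 100 = 91.7500%

91.7500%


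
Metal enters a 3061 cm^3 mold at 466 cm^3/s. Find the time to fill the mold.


Formula: t_fill = V_mold / Q_flow
t = 3061 cm^3 / 466 cm^3/s = 6.5687 s

Answer: 6.5687 s


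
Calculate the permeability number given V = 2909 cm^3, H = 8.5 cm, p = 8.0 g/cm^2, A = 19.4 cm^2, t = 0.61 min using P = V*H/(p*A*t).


Formula: Permeability Number P = (V * H) / (p * A * t)
Numerator: V * H = 2909 * 8.5 = 24726.5
Denominator: p * A * t = 8.0 * 19.4 * 0.61 = 94.672
P = 24726.5 / 94.672 = 261.1807


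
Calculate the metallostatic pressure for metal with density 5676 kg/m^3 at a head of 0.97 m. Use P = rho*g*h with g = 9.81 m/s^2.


Formula: P = rho * g * h
rho * g = 5676 * 9.81 = 55681.56 N/m^3
P = 55681.56 * 0.97 = 54011.1132 Pa


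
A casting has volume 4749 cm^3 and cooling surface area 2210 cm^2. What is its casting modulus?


Formula: Casting Modulus M = V / A
M = 4749 cm^3 / 2210 cm^2 = 2.1489 cm

2.1489 cm


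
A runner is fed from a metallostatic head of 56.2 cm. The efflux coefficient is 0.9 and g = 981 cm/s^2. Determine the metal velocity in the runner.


Formula: v = Cd * sqrt(2 * g * h)  (Torricelli with discharge coefficient)
2*g*h = 2 * 981 * 56.2 = 110264.4 cm^2/s^2
sqrt(110264.4) = 332.06084 cm/s
v = 0.9 * 332.06084 = 298.8548 cm/s

Answer: 298.8548 cm/s


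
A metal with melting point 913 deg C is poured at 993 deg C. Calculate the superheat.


Formula: Superheat = T_pour - T_melt
Superheat = 993 - 913 = 80 deg C


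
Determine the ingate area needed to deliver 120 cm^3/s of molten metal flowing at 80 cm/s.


Formula: A_ingate = Q / v  (continuity equation)
A = 120 cm^3/s / 80 cm/s = 1.5000 cm^2

1.5000 cm^2


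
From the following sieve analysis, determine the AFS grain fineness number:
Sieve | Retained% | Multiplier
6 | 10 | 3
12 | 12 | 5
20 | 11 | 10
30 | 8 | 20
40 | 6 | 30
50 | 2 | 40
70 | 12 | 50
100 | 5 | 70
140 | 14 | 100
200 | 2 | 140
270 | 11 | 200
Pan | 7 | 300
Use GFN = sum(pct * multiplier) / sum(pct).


Formula: GFN = sum(pct * multiplier) / sum(pct)
sum(pct * multiplier) = 7550
sum(pct) = 100
GFN = 7550 / 100 = 75.50


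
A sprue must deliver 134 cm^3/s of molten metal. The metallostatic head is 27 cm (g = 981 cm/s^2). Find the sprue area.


Formula: v = sqrt(2*g*h), A = Q/v
Velocity: v = sqrt(2 * 981 * 27) = sqrt(52974) = 230.1608 cm/s
Sprue area: A = Q / v = 134 / 230.1608 = 0.5822 cm^2

0.5822 cm^2


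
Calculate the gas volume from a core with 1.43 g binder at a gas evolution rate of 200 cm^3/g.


Formula: V_gas = W_binder * gas_evolution_rate
V = 1.43 g * 200 cm^3/g = 286.0000 cm^3

Answer: 286.0000 cm^3


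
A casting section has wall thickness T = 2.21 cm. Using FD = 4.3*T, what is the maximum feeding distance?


Formula: FD = 4.3 * T  (riser feeding-distance rule)
FD = 4.3 * 2.21 cm = 9.5030 cm


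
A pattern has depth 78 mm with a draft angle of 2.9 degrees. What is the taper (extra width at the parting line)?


Formula: taper = depth * tan(draft_angle)
tan(2.9 deg) = 0.0506578
taper = 78 mm * 0.0506578 = 3.9513 mm


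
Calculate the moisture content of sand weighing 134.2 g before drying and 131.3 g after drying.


Formula: MC = (W_wet - W_dry) / W_wet * 100
Water mass = 134.2 - 131.3 = 2.9 g
MC = 2.9 / 134.2 * 100 = 2.1610%


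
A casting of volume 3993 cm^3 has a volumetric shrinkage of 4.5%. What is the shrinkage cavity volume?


Formula: V_shrink = V_casting * shrinkage_pct / 100
V_shrink = 3993 cm^3 * 4.5 / 100 = 179.6850 cm^3

179.6850 cm^3


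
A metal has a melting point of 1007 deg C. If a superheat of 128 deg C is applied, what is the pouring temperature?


Formula: T_pour = T_melt + Superheat
T_pour = 1007 + 128 = 1135 deg C

1135 deg C


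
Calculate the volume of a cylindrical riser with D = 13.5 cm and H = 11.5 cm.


Formula: V = pi * (D/2)^2 * H  (cylinder volume)
Radius = D/2 = 13.5/2 = 6.75 cm
V = pi * 6.75^2 * 11.5 = 1646.0964 cm^3

Answer: 1646.0964 cm^3


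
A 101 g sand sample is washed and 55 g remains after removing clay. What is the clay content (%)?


Formula: Clay% = (W_total - W_washed) / W_total * 100
Clay mass = 101 - 55 = 46 g
Clay% = 46 / 101 * 100 = 45.5446%

Final answer: 45.5446%


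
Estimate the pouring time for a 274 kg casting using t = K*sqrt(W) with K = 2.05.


Formula: t = K * sqrt(W)
sqrt(W) = sqrt(274) = 16.55295
t = 2.05 * 16.55295 = 33.9335 s

Answer: 33.9335 s


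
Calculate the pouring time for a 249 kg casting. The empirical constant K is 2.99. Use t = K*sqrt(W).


Formula: t = K * sqrt(W)
sqrt(W) = sqrt(249) = 15.77973
t = 2.99 * 15.77973 = 47.1814 s

Answer: 47.1814 s


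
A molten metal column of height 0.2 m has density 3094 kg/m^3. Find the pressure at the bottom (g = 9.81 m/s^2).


Formula: P = rho * g * h
rho * g = 3094 * 9.81 = 30352.14 N/m^3
P = 30352.14 * 0.2 = 6070.4280 Pa

Final answer: 6070.4280 Pa


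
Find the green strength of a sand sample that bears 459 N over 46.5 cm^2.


Formula: Compressive Strength = Force / Area
Strength = 459 N / 46.5 cm^2 = 9.8710 N/cm^2

Final answer: 9.8710 N/cm^2


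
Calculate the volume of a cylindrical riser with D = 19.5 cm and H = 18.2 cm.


Formula: V = pi * (D/2)^2 * H  (cylinder volume)
Radius = D/2 = 19.5/2 = 9.75 cm
V = pi * 9.75^2 * 18.2 = 5435.3873 cm^3

Final answer: 5435.3873 cm^3


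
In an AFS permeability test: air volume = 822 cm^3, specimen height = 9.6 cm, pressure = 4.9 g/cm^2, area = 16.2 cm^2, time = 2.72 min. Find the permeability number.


Formula: Permeability Number P = (V * H) / (p * A * t)
Numerator: V * H = 822 * 9.6 = 7891.2
Denominator: p * A * t = 4.9 * 16.2 * 2.72 = 215.9136
P = 7891.2 / 215.9136 = 36.5480

Final answer: 36.5480


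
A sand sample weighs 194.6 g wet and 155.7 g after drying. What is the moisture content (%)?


Formula: MC = (W_wet - W_dry) / W_wet * 100
Water mass = 194.6 - 155.7 = 38.9 g
MC = 38.9 / 194.6 * 100 = 19.9897%


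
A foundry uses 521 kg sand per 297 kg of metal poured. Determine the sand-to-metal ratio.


Formula: Sand-to-Metal Ratio = W_sand / W_metal
Ratio = 521 kg / 297 kg = 1.7542

Final answer: 1.7542


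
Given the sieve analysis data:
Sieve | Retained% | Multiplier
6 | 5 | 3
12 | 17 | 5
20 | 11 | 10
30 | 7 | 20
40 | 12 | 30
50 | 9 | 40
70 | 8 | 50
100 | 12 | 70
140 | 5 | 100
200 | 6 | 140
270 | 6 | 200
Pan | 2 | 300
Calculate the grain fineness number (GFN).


Formula: GFN = sum(pct * multiplier) / sum(pct)
sum(pct * multiplier) = 5450
sum(pct) = 100
GFN = 5450 / 100 = 54.50

54.50


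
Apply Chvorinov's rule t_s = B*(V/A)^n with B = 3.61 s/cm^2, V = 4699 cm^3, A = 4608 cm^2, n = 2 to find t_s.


Formula: t_s = B * (V/A)^n  (Chvorinov's rule, n=2)
Modulus M = V/A = 4699/4608 = 1.019748 cm
M^2 = 1.019748^2 = 1.039886 cm^2
t_s = 3.61 * 1.039886 = 3.7540 s


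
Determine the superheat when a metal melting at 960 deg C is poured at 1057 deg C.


Formula: Superheat = T_pour - T_melt
Superheat = 1057 - 960 = 97 deg C


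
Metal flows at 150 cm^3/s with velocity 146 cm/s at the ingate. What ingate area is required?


Formula: A_ingate = Q / v  (continuity equation)
A = 150 cm^3/s / 146 cm/s = 1.0274 cm^2

Final answer: 1.0274 cm^2


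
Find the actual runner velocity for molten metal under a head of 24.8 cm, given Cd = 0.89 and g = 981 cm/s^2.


Formula: v = Cd * sqrt(2 * g * h)  (Torricelli with discharge coefficient)
2*g*h = 2 * 981 * 24.8 = 48657.6 cm^2/s^2
sqrt(48657.6) = 220.58468 cm/s
v = 0.89 * 220.58468 = 196.3204 cm/s

Answer: 196.3204 cm/s


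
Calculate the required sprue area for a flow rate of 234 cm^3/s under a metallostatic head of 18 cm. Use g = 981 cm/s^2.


Formula: v = sqrt(2*g*h), A = Q/v
Velocity: v = sqrt(2 * 981 * 18) = sqrt(35316) = 187.9255 cm/s
Sprue area: A = Q / v = 234 / 187.9255 = 1.2452 cm^2


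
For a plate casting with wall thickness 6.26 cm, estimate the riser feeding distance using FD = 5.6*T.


Formula: FD = 5.6 * T  (riser feeding-distance rule)
FD = 5.6 * 6.26 cm = 35.0560 cm


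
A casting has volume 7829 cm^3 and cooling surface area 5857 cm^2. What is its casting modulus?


Formula: Casting Modulus M = V / A
M = 7829 cm^3 / 5857 cm^2 = 1.3367 cm


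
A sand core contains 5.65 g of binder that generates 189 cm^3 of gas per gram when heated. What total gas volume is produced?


Formula: V_gas = W_binder * gas_evolution_rate
V = 5.65 g * 189 cm^3/g = 1067.8500 cm^3


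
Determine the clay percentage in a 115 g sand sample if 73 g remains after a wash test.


Formula: Clay% = (W_total - W_washed) / W_total * 100
Clay mass = 115 - 73 = 42 g
Clay% = 42 / 115 * 100 = 36.5217%

Final answer: 36.5217%


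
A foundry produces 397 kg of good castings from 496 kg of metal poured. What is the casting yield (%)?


Formula: Casting Yield = (W_good / W_total) * 100
Yield = (397 kg / 496 kg) * 100 = 80.0403%


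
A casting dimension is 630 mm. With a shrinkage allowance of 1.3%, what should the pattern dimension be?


Formula: L_pattern = L_casting * (1 + shrinkage_rate/100)
Shrinkage factor = 1 + 1.3/100 = 1.013
L_pattern = 630 mm * 1.013 = 638.1900 mm


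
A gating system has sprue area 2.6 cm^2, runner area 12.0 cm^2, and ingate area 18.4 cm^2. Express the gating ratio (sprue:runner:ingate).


Sprue:Runner:Ingate = 1 : 12.0/2.6 : 18.4/2.6 = 1:4.62:7.08

1:4.62:7.08


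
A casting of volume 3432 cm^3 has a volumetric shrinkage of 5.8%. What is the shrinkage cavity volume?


Formula: V_shrink = V_casting * shrinkage_pct / 100
V_shrink = 3432 cm^3 * 5.8 / 100 = 199.0560 cm^3

Final answer: 199.0560 cm^3


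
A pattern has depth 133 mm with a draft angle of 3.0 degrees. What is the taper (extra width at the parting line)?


Formula: taper = depth * tan(draft_angle)
tan(3.0 deg) = 0.0524078
taper = 133 mm * 0.0524078 = 6.9702 mm

Final answer: 6.9702 mm


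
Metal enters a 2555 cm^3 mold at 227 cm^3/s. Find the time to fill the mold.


Formula: t_fill = V_mold / Q_flow
t = 2555 cm^3 / 227 cm^3/s = 11.2555 s

Final answer: 11.2555 s


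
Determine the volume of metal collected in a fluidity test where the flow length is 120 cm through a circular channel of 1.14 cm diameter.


Formula: V = pi * (d/2)^2 * L  (cylinder volume)
Radius = 1.14/2 = 0.57 cm
V = pi * 0.57^2 * 120 = 122.4844 cm^3

Final answer: 122.4844 cm^3


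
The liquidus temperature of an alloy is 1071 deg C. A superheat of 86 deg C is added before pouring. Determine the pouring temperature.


Formula: T_pour = T_melt + Superheat
T_pour = 1071 + 86 = 1157 deg C

Final answer: 1157 deg C


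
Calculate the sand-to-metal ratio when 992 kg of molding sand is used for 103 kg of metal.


Formula: Sand-to-Metal Ratio = W_sand / W_metal
Ratio = 992 kg / 103 kg = 9.6311

Answer: 9.6311


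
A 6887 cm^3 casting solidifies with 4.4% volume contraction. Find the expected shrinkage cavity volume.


Formula: V_shrink = V_casting * shrinkage_pct / 100
V_shrink = 6887 cm^3 * 4.4 / 100 = 303.0280 cm^3

Answer: 303.0280 cm^3


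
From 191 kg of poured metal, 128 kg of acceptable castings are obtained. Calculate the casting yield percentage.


Formula: Casting Yield = (W_good / W_total) * 100
Yield = (128 kg / 191 kg) * 100 = 67.0157%

67.0157%


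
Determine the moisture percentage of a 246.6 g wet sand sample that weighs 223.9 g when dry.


Formula: MC = (W_wet - W_dry) / W_wet * 100
Water mass = 246.6 - 223.9 = 22.7 g
MC = 22.7 / 246.6 * 100 = 9.2052%

Final answer: 9.2052%


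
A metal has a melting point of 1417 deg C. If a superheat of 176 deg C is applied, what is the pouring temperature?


Formula: T_pour = T_melt + Superheat
T_pour = 1417 + 176 = 1593 deg C

Final answer: 1593 deg C


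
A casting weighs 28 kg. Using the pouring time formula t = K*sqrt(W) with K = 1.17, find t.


Formula: t = K * sqrt(W)
sqrt(W) = sqrt(28) = 5.29150
t = 1.17 * 5.29150 = 6.1911 s

6.1911 s


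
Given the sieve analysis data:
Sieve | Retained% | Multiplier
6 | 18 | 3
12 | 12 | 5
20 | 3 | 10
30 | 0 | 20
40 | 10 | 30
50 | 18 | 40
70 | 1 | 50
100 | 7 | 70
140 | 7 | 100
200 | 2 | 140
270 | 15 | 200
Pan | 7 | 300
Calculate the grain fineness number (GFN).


Formula: GFN = sum(pct * multiplier) / sum(pct)
sum(pct * multiplier) = 7784
sum(pct) = 100
GFN = 7784 / 100 = 77.84

Answer: 77.84


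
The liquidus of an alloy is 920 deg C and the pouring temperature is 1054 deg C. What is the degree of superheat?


Formula: Superheat = T_pour - T_melt
Superheat = 1054 - 920 = 134 deg C

Answer: 134 deg C


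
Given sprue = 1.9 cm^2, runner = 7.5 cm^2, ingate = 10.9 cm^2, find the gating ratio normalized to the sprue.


Sprue:Runner:Ingate = 1 : 7.5/1.9 : 10.9/1.9 = 1:3.95:5.74

1:3.95:5.74


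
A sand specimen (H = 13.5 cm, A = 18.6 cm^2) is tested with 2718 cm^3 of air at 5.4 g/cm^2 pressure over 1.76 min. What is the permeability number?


Formula: Permeability Number P = (V * H) / (p * A * t)
Numerator: V * H = 2718 * 13.5 = 36693.0
Denominator: p * A * t = 5.4 * 18.6 * 1.76 = 176.7744
P = 36693.0 / 176.7744 = 207.5696

Final answer: 207.5696


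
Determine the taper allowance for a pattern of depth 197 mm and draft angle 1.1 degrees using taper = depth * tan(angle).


Formula: taper = depth * tan(draft_angle)
tan(1.1 deg) = 0.0192010
taper = 197 mm * 0.0192010 = 3.7826 mm

Final answer: 3.7826 mm


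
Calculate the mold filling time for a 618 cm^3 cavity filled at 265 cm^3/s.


Formula: t_fill = V_mold / Q_flow
t = 618 cm^3 / 265 cm^3/s = 2.3321 s

Answer: 2.3321 s


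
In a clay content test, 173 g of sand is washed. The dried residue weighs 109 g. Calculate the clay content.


Formula: Clay% = (W_total - W_washed) / W_total * 100
Clay mass = 173 - 109 = 64 g
Clay% = 64 / 173 * 100 = 36.9942%

36.9942%


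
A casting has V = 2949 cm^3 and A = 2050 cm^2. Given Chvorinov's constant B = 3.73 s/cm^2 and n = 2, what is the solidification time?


Formula: t_s = B * (V/A)^n  (Chvorinov's rule, n=2)
Modulus M = V/A = 2949/2050 = 1.438537 cm
M^2 = 1.438537^2 = 2.069389 cm^2
t_s = 3.73 * 2.069389 = 7.7188 s

Answer: 7.7188 s


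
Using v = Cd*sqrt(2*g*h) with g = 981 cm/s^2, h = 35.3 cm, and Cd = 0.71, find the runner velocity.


Formula: v = Cd * sqrt(2 * g * h)  (Torricelli with discharge coefficient)
2*g*h = 2 * 981 * 35.3 = 69258.6 cm^2/s^2
sqrt(69258.6) = 263.17029 cm/s
v = 0.71 * 263.17029 = 186.8509 cm/s

Final answer: 186.8509 cm/s


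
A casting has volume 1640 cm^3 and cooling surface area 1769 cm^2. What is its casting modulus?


Formula: Casting Modulus M = V / A
M = 1640 cm^3 / 1769 cm^2 = 0.9271 cm

0.9271 cm


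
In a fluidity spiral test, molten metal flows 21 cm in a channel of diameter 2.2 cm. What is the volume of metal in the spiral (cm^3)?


Formula: V = pi * (d/2)^2 * L  (cylinder volume)
Radius = 2.2/2 = 1.1 cm
V = pi * 1.1^2 * 21 = 79.8279 cm^3

Answer: 79.8279 cm^3


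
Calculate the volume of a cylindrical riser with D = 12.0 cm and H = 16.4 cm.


Formula: V = pi * (D/2)^2 * H  (cylinder volume)
Radius = D/2 = 12.0/2 = 6.0 cm
V = pi * 6.0^2 * 16.4 = 1854.7963 cm^3

Answer: 1854.7963 cm^3


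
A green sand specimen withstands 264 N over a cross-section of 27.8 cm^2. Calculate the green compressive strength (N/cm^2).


Formula: Compressive Strength = Force / Area
Strength = 264 N / 27.8 cm^2 = 9.4964 N/cm^2

Answer: 9.4964 N/cm^2


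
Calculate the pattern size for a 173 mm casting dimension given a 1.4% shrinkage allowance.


Formula: L_pattern = L_casting * (1 + shrinkage_rate/100)
Shrinkage factor = 1 + 1.4/100 = 1.014
L_pattern = 173 mm * 1.014 = 175.4220 mm

Answer: 175.4220 mm


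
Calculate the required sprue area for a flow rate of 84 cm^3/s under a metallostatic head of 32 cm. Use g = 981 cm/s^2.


Formula: v = sqrt(2*g*h), A = Q/v
Velocity: v = sqrt(2 * 981 * 32) = sqrt(62784) = 250.5674 cm/s
Sprue area: A = Q / v = 84 / 250.5674 = 0.3352 cm^2

Answer: 0.3352 cm^2


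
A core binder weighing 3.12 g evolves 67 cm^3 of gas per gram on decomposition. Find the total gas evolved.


Formula: V_gas = W_binder * gas_evolution_rate
V = 3.12 g * 67 cm^3/g = 209.0400 cm^3

Final answer: 209.0400 cm^3


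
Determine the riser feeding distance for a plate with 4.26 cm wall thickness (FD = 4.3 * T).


Formula: FD = 4.3 * T  (riser feeding-distance rule)
FD = 4.3 * 4.26 cm = 18.3180 cm

Final answer: 18.3180 cm


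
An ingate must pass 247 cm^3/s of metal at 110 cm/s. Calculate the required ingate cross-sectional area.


Formula: A_ingate = Q / v  (continuity equation)
A = 247 cm^3/s / 110 cm/s = 2.2455 cm^2

Answer: 2.2455 cm^2


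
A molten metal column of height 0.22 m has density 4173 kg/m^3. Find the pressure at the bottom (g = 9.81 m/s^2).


Formula: P = rho * g * h
rho * g = 4173 * 9.81 = 40937.13 N/m^3
P = 40937.13 * 0.22 = 9006.1686 Pa

Final answer: 9006.1686 Pa


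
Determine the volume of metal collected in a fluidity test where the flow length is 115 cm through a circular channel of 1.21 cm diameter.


Formula: V = pi * (d/2)^2 * L  (cylinder volume)
Radius = 1.21/2 = 0.605 cm
V = pi * 0.605^2 * 115 = 132.2387 cm^3

132.2387 cm^3


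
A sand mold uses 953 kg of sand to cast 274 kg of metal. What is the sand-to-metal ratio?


Formula: Sand-to-Metal Ratio = W_sand / W_metal
Ratio = 953 kg / 274 kg = 3.4781

3.4781


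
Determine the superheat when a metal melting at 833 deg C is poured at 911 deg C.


Formula: Superheat = T_pour - T_melt
Superheat = 911 - 833 = 78 deg C

78 deg C


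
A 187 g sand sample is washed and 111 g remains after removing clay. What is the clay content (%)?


Formula: Clay% = (W_total - W_washed) / W_total * 100
Clay mass = 187 - 111 = 76 g
Clay% = 76 / 187 * 100 = 40.6417%

40.6417%


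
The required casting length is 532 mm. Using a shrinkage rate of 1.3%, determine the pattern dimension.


Formula: L_pattern = L_casting * (1 + shrinkage_rate/100)
Shrinkage factor = 1 + 1.3/100 = 1.013
L_pattern = 532 mm * 1.013 = 538.9160 mm

538.9160 mm


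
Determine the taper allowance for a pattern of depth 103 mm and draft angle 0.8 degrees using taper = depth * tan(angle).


Formula: taper = depth * tan(draft_angle)
tan(0.8 deg) = 0.0139635
taper = 103 mm * 0.0139635 = 1.4382 mm

Answer: 1.4382 mm


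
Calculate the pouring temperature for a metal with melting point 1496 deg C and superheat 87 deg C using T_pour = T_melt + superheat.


Formula: T_pour = T_melt + Superheat
T_pour = 1496 + 87 = 1583 deg C

Answer: 1583 deg C


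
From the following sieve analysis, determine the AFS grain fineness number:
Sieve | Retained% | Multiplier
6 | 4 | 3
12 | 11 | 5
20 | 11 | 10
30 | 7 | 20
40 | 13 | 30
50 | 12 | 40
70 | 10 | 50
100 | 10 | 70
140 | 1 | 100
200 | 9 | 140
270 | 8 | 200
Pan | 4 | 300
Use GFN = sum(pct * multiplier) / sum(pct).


Formula: GFN = sum(pct * multiplier) / sum(pct)
sum(pct * multiplier) = 6547
sum(pct) = 100
GFN = 6547 / 100 = 65.47

Answer: 65.47


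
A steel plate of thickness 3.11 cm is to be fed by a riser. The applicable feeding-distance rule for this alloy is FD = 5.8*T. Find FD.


Formula: FD = 5.8 * T  (riser feeding-distance rule)
FD = 5.8 * 3.11 cm = 18.0380 cm

Answer: 18.0380 cm


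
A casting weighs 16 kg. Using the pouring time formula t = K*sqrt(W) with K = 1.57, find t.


Formula: t = K * sqrt(W)
sqrt(W) = sqrt(16) = 4.00000
t = 1.57 * 4.00000 = 6.2800 s

Answer: 6.2800 s


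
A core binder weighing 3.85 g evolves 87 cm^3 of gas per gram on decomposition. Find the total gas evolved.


Formula: V_gas = W_binder * gas_evolution_rate
V = 3.85 g * 87 cm^3/g = 334.9500 cm^3


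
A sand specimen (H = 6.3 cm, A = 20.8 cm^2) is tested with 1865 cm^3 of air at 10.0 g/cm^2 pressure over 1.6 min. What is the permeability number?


Formula: Permeability Number P = (V * H) / (p * A * t)
Numerator: V * H = 1865 * 6.3 = 11749.5
Denominator: p * A * t = 10.0 * 20.8 * 1.6 = 332.8
P = 11749.5 / 332.8 = 35.3050

Final answer: 35.3050


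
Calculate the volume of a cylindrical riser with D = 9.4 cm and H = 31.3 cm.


Formula: V = pi * (D/2)^2 * H  (cylinder volume)
Radius = D/2 = 9.4/2 = 4.7 cm
V = pi * 4.7^2 * 31.3 = 2172.1506 cm^3

Answer: 2172.1506 cm^3


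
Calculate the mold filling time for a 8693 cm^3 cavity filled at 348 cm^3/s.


Formula: t_fill = V_mold / Q_flow
t = 8693 cm^3 / 348 cm^3/s = 24.9799 s

24.9799 s


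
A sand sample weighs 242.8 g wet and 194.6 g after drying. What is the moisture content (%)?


Formula: MC = (W_wet - W_dry) / W_wet * 100
Water mass = 242.8 - 194.6 = 48.2 g
MC = 48.2 / 242.8 * 100 = 19.8517%

Final answer: 19.8517%


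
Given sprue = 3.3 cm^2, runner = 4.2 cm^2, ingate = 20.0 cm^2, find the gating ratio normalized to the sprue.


Sprue:Runner:Ingate = 1 : 4.2/3.3 : 20.0/3.3 = 1:1.27:6.06

Answer: 1:1.27:6.06


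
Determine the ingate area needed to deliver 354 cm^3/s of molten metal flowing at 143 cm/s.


Formula: A_ingate = Q / v  (continuity equation)
A = 354 cm^3/s / 143 cm/s = 2.4755 cm^2

2.4755 cm^2


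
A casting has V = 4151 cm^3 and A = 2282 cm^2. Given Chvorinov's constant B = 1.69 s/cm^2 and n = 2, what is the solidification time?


Formula: t_s = B * (V/A)^n  (Chvorinov's rule, n=2)
Modulus M = V/A = 4151/2282 = 1.819018 cm
M^2 = 1.819018^2 = 3.308826 cm^2
t_s = 1.69 * 3.308826 = 5.5919 s

Final answer: 5.5919 s


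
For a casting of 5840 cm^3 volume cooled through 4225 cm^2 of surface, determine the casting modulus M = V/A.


Formula: Casting Modulus M = V / A
M = 5840 cm^3 / 4225 cm^2 = 1.3822 cm

Final answer: 1.3822 cm


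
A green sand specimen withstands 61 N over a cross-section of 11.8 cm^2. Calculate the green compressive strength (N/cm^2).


Formula: Compressive Strength = Force / Area
Strength = 61 N / 11.8 cm^2 = 5.1695 N/cm^2

Final answer: 5.1695 N/cm^2


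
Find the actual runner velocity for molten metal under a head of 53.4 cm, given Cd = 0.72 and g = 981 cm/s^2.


Formula: v = Cd * sqrt(2 * g * h)  (Torricelli with discharge coefficient)
2*g*h = 2 * 981 * 53.4 = 104770.8 cm^2/s^2
sqrt(104770.8) = 323.68318 cm/s
v = 0.72 * 323.68318 = 233.0519 cm/s

Answer: 233.0519 cm/s


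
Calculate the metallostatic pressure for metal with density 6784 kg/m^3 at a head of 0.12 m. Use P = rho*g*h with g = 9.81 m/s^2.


Formula: P = rho * g * h
rho * g = 6784 * 9.81 = 66551.04 N/m^3
P = 66551.04 * 0.12 = 7986.1248 Pa

Answer: 7986.1248 Pa


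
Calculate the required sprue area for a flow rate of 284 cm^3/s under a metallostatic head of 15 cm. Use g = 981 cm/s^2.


Formula: v = sqrt(2*g*h), A = Q/v
Velocity: v = sqrt(2 * 981 * 15) = sqrt(29430) = 171.5517 cm/s
Sprue area: A = Q / v = 284 / 171.5517 = 1.6555 cm^2

Final answer: 1.6555 cm^2


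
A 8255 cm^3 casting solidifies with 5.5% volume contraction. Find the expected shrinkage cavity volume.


Formula: V_shrink = V_casting * shrinkage_pct / 100
V_shrink = 8255 cm^3 * 5.5 / 100 = 454.0250 cm^3

Answer: 454.0250 cm^3


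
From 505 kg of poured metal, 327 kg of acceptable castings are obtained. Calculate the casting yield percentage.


Formula: Casting Yield = (W_good / W_total) * 100
Yield = (327 kg / 505 kg) * 100 = 64.7525%

Answer: 64.7525%


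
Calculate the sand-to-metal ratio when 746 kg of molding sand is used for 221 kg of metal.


Formula: Sand-to-Metal Ratio = W_sand / W_metal
Ratio = 746 kg / 221 kg = 3.3756

Final answer: 3.3756


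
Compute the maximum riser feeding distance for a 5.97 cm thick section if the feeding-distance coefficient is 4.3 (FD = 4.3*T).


Formula: FD = 4.3 * T  (riser feeding-distance rule)
FD = 4.3 * 5.97 cm = 25.6710 cm

Final answer: 25.6710 cm


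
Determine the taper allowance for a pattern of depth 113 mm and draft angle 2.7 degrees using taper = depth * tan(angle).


Formula: taper = depth * tan(draft_angle)
tan(2.7 deg) = 0.0471588
taper = 113 mm * 0.0471588 = 5.3289 mm

Final answer: 5.3289 mm


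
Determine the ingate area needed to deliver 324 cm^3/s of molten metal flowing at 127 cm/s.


Formula: A_ingate = Q / v  (continuity equation)
A = 324 cm^3/s / 127 cm/s = 2.5512 cm^2


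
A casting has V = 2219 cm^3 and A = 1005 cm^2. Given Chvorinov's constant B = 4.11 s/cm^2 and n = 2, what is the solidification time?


Formula: t_s = B * (V/A)^n  (Chvorinov's rule, n=2)
Modulus M = V/A = 2219/1005 = 2.207960 cm
M^2 = 2.207960^2 = 4.875087 cm^2
t_s = 4.11 * 4.875087 = 20.0366 s

Final answer: 20.0366 s


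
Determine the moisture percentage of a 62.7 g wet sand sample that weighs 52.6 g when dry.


Formula: MC = (W_wet - W_dry) / W_wet * 100
Water mass = 62.7 - 52.6 = 10.1 g
MC = 10.1 / 62.7 * 100 = 16.1085%

Final answer: 16.1085%


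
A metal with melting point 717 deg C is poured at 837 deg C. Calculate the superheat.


Formula: Superheat = T_pour - T_melt
Superheat = 837 - 717 = 120 deg C

Final answer: 120 deg C


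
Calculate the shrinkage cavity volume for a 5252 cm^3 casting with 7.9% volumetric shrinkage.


Formula: V_shrink = V_casting * shrinkage_pct / 100
V_shrink = 5252 cm^3 * 7.9 / 100 = 414.9080 cm^3

Final answer: 414.9080 cm^3


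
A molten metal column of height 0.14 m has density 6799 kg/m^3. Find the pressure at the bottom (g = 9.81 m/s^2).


Formula: P = rho * g * h
rho * g = 6799 * 9.81 = 66698.19 N/m^3
P = 66698.19 * 0.14 = 9337.7466 Pa


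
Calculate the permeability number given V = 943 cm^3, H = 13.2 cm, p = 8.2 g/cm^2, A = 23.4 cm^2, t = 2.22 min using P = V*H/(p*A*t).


Formula: Permeability Number P = (V * H) / (p * A * t)
Numerator: V * H = 943 * 13.2 = 12447.6
Denominator: p * A * t = 8.2 * 23.4 * 2.22 = 425.9736
P = 12447.6 / 425.9736 = 29.2215

Answer: 29.2215


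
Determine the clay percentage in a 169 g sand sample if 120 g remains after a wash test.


Formula: Clay% = (W_total - W_washed) / W_total * 100
Clay mass = 169 - 120 = 49 g
Clay% = 49 / 169 * 100 = 28.9941%


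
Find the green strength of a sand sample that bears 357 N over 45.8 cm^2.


Formula: Compressive Strength = Force / Area
Strength = 357 N / 45.8 cm^2 = 7.7948 N/cm^2

Answer: 7.7948 N/cm^2


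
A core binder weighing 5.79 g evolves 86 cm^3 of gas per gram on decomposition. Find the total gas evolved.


Formula: V_gas = W_binder * gas_evolution_rate
V = 5.79 g * 86 cm^3/g = 497.9400 cm^3

497.9400 cm^3


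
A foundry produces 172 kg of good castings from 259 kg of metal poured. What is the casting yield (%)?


Formula: Casting Yield = (W_good / W_total) * 100
Yield = (172 kg / 259 kg) * 100 = 66.4093%

Final answer: 66.4093%


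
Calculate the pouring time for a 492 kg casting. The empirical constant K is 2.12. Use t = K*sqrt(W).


Formula: t = K * sqrt(W)
sqrt(W) = sqrt(492) = 22.18107
t = 2.12 * 22.18107 = 47.0239 s

47.0239 s


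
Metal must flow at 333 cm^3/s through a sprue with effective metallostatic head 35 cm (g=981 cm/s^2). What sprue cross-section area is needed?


Formula: v = sqrt(2*g*h), A = Q/v
Velocity: v = sqrt(2 * 981 * 35) = sqrt(68670) = 262.0496 cm/s
Sprue area: A = Q / v = 333 / 262.0496 = 1.2708 cm^2

Answer: 1.2708 cm^2


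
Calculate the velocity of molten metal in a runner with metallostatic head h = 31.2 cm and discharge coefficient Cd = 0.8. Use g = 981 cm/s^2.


Formula: v = Cd * sqrt(2 * g * h)  (Torricelli with discharge coefficient)
2*g*h = 2 * 981 * 31.2 = 61214.4 cm^2/s^2
sqrt(61214.4) = 247.41544 cm/s
v = 0.8 * 247.41544 = 197.9324 cm/s


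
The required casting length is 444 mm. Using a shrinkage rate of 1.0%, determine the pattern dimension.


Formula: L_pattern = L_casting * (1 + shrinkage_rate/100)
Shrinkage factor = 1 + 1.0/100 = 1.01
L_pattern = 444 mm * 1.01 = 448.4400 mm


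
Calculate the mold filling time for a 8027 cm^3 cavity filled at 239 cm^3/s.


Formula: t_fill = V_mold / Q_flow
t = 8027 cm^3 / 239 cm^3/s = 33.5858 s

33.5858 s


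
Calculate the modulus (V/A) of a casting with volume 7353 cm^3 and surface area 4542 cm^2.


Formula: Casting Modulus M = V / A
M = 7353 cm^3 / 4542 cm^2 = 1.6189 cm


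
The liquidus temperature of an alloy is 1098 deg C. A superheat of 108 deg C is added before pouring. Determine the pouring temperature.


Formula: T_pour = T_melt + Superheat
T_pour = 1098 + 108 = 1206 deg C

Final answer: 1206 deg C


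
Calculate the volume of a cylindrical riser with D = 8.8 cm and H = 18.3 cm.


Formula: V = pi * (D/2)^2 * H  (cylinder volume)
Radius = D/2 = 8.8/2 = 4.4 cm
V = pi * 4.4^2 * 18.3 = 1113.0286 cm^3

1113.0286 cm^3


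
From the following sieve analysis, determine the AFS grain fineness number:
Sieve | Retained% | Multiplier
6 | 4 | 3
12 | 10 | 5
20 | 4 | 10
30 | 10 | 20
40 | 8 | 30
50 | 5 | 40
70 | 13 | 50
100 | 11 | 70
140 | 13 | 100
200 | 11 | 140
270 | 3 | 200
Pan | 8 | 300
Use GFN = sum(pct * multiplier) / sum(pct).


Formula: GFN = sum(pct * multiplier) / sum(pct)
sum(pct * multiplier) = 8002
sum(pct) = 100
GFN = 8002 / 100 = 80.02

Final answer: 80.02


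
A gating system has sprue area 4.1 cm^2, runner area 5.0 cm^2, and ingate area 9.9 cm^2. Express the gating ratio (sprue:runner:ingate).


Sprue:Runner:Ingate = 1 : 5.0/4.1 : 9.9/4.1 = 1:1.22:2.41

1:1.22:2.41
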